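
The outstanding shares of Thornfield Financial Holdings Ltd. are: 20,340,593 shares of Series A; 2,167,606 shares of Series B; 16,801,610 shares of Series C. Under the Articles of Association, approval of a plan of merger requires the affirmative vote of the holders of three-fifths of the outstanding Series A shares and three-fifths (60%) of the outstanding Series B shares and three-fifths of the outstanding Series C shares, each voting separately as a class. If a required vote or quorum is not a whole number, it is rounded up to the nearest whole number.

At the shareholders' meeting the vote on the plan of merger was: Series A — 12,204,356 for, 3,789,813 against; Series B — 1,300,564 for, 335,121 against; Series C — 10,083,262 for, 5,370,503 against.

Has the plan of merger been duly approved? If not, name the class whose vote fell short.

Approved — every class gave the required vote.

Series A: 3/5 of 20340593 = 12204355.80, rounded up to 12204356; 12,204,356 required, 12,204,356 in favor — approved.
Series B: 3/5 of 2167606 = 1300563.60, rounded up to 1300564; 1,300,564 required, 1,300,564 in favor — approved.
Series C: 3/5 of 16801610 = 10080966; 10,080,966 required, 10,083,262 in favor — approved.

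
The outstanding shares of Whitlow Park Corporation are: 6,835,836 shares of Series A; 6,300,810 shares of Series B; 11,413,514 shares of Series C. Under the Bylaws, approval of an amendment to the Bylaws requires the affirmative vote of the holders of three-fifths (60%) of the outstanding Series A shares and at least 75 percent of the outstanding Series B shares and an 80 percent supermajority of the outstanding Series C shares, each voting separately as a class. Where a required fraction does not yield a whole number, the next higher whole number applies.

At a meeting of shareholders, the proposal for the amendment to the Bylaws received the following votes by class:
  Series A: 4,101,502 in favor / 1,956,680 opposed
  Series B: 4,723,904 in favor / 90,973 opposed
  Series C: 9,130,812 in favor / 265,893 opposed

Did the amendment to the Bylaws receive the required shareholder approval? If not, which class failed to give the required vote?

Series A: 3/5 of 6835836 = 4101501.60, rounded up to 4101502; 4,101,502 required, 4,101,502 in favor — approved.
Series B: 3/4 of 6300810 = 4725607.50, rounded up to 4725608; 4,725,608 required, 4,723,904 in favor — not approved.
Series C: 4/5 of 11413514 = 9130811.20, rounded up to 9130812; 9,130,812 required, 9,130,812 in favor — approved.

Not approved — the Series B shares did not give the required vote.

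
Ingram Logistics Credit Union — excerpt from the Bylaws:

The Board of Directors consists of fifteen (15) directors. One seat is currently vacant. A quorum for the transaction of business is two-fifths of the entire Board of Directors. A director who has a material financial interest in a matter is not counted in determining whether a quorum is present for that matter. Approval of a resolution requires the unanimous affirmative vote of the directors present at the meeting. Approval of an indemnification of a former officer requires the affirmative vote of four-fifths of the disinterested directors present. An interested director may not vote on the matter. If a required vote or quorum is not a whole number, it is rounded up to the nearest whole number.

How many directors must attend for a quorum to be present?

6

2/5 of 15 = 6.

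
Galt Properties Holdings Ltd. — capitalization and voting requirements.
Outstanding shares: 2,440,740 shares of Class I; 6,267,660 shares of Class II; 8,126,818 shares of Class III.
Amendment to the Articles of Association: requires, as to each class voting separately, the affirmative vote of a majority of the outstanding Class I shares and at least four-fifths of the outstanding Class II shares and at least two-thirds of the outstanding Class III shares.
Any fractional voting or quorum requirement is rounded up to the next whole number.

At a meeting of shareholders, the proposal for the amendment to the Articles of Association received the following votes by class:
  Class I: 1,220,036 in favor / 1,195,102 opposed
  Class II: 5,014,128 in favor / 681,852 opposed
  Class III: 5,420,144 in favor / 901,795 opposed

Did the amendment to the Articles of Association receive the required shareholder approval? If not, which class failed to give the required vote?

Not approved — the Class I shares did not give the required vote.

Class I: a majority of 2440740 is 1220371; 1,220,371 required, 1,220,036 in favor — not approved.
Class II: 4/5 of 6267660 = 5014128; 5,014,128 required, 5,014,128 in favor — approved.
Class III: 2/3 of 8126818 = 5417878.67, rounded up to 5417879; 5,417,879 required, 5,420,144 in favor — approved.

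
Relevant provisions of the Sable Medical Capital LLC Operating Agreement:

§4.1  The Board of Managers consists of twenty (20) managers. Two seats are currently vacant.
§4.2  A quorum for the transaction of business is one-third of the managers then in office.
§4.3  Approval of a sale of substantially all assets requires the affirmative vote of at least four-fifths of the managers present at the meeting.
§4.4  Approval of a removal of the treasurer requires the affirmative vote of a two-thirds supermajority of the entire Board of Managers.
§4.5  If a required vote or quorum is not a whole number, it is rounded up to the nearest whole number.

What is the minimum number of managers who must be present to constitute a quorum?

1/3 of 18 = 6.

6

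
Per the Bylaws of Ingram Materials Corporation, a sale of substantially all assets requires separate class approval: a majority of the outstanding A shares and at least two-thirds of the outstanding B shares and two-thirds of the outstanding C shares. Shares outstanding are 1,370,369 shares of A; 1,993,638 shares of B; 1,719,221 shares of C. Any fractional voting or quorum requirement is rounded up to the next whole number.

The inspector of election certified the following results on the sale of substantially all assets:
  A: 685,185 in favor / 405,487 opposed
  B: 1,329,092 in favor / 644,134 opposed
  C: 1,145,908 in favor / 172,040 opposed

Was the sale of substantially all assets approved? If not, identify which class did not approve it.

Not approved — the C shares did not give the required vote.

A: a majority of 1370369 is 685185; 685,185 required, 685,185 in favor — approved.
B: 2/3 of 1993638 = 1329092; 1,329,092 required, 1,329,092 in favor — approved.
C: 2/3 of 1719221 = 1146147.33, rounded up to 1146148; 1,146,148 required, 1,145,908 in favor — not approved.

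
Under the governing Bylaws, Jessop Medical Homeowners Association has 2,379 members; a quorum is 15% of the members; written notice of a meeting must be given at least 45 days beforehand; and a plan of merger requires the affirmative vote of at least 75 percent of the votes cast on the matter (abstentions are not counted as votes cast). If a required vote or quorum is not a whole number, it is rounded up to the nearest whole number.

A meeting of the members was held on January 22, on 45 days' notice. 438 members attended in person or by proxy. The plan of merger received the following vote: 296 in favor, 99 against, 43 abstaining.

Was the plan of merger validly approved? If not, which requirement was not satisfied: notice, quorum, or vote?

Invalid — vote requirement not satisfied.

Notice: 45 days given; 45 required. Satisfied.
Quorum: 15% of 2,379 = 356.85, rounded up to 357; 438 present. Satisfied.
Vote: requires three-fourths of the votes cast (438 − 43 abstaining = 395); 3/4 of 395 = 296.25, rounded up to 297, so 297 needed; 296 in favor. Not satisfied.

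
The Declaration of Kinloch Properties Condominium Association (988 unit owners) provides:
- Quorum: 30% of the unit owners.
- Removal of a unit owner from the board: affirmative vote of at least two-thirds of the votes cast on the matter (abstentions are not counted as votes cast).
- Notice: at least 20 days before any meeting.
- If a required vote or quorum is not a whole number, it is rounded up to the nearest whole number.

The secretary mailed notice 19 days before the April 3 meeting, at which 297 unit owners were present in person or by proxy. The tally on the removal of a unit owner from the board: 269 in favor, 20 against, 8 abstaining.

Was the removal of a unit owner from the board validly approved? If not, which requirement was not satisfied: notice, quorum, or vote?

Invalid — notice requirement not satisfied.

Notice: 19 days given; 20 required. Not satisfied.
Quorum: 30% of 988 = 296.40, rounded up to 297; 297 present. Satisfied.
Vote: requires two-thirds of the votes cast (297 − 8 abstaining = 289); 2/3 of 289 = 192.67, rounded up to 193, so 193 needed; 269 in favor. Satisfied.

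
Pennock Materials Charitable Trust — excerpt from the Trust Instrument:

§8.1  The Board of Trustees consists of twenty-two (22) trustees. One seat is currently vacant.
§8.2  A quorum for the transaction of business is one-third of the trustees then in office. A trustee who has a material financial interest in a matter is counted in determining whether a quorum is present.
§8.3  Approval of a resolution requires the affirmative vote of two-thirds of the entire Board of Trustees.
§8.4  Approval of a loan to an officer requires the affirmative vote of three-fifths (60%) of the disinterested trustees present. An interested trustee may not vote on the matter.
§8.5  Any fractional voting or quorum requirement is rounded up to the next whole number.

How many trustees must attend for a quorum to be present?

7

1/3 of 21 = 7.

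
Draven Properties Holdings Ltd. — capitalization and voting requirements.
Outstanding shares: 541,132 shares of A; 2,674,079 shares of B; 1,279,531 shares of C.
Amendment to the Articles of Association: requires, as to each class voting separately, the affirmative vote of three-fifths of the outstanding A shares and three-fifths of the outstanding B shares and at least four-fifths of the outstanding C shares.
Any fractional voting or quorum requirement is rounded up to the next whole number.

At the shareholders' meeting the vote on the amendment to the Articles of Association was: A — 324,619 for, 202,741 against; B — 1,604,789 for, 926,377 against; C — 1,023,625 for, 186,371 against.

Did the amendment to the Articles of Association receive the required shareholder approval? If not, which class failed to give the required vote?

A: 3/5 of 541132 = 324679.20, rounded up to 324680; 324,680 required, 324,619 in favor — not approved.
B: 3/5 of 2674079 = 1604447.40, rounded up to 1604448; 1,604,448 required, 1,604,789 in favor — approved.
C: 4/5 of 1279531 = 1023624.80, rounded up to 1023625; 1,023,625 required, 1,023,625 in favor — approved.

Not approved — the A shares did not give the required vote.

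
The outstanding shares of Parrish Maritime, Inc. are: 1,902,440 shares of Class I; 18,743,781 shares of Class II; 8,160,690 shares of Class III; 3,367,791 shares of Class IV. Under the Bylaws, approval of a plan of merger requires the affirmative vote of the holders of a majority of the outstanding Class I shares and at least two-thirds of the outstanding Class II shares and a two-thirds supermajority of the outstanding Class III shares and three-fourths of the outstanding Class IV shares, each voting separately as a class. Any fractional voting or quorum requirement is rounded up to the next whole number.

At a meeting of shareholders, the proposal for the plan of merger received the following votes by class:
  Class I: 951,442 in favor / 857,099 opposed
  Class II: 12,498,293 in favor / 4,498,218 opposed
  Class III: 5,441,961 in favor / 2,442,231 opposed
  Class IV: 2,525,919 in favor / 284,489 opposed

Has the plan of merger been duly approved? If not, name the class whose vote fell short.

Approved — every class gave the required vote.

Class I: a majority of 1902440 is 951221; 951,221 required, 951,442 in favor — approved.
Class II: 2/3 of 18743781 = 12495854; 12,495,854 required, 12,498,293 in favor — approved.
Class III: 2/3 of 8160690 = 5440460; 5,440,460 required, 5,441,961 in favor — approved.
Class IV: 3/4 of 3367791 = 2525843.25, rounded up to 2525844; 2,525,844 required, 2,525,919 in favor — approved.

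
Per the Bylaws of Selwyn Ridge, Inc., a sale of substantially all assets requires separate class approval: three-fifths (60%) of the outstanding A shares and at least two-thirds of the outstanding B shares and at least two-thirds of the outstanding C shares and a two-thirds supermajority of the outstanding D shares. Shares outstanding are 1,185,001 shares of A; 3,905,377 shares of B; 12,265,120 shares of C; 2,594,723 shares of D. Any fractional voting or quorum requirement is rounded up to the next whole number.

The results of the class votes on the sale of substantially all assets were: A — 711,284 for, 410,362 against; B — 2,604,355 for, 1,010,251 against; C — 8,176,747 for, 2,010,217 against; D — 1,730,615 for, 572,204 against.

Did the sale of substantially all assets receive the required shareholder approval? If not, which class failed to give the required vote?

Approved — every class gave the required vote.

A: 3/5 of 1185001 = 711000.60, rounded up to 711001; 711,001 required, 711,284 in favor — approved.
B: 2/3 of 3905377 = 2603584.67, rounded up to 2603585; 2,603,585 required, 2,604,355 in favor — approved.
C: 2/3 of 12265120 = 8176746.67, rounded up to 8176747; 8,176,747 required, 8,176,747 in favor — approved.
D: 2/3 of 2594723 = 1729815.33, rounded up to 1729816; 1,729,816 required, 1,730,615 in favor — approved.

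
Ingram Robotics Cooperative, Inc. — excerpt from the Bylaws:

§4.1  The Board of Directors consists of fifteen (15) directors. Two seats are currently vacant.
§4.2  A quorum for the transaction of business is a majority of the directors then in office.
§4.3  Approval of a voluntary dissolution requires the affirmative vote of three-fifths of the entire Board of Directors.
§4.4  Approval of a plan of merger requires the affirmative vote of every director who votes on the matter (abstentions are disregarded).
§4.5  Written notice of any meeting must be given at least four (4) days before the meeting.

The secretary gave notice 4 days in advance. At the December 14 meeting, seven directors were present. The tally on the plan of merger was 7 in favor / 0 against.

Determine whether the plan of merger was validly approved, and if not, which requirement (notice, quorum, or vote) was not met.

Valid — all requirements satisfied.

Notice: 4 days given; 4 required (4 ≥ 4). Satisfied.
Quorum: 7 present; quorum is 7. Satisfied.
Vote: the plan of merger requires the unanimous vote of the votes cast (7). Unanimous means all 7, so 7 affirmative votes are needed; 7 voted in favor. Satisfied.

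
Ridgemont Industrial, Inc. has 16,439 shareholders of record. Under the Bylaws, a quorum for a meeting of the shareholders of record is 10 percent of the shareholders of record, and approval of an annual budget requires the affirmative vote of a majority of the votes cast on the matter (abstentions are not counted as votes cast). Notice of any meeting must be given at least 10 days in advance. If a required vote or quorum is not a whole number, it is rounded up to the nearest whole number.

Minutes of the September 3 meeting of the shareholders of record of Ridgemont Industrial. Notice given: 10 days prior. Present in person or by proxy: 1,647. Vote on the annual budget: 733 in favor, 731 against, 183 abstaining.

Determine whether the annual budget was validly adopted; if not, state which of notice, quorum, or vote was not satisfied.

Valid — all requirements satisfied.

Notice: 10 days given; 10 required. Satisfied.
Quorum: 10% of 16,439 = 1,643.90, rounded up to 1,644; 1,647 present. Satisfied.
Vote: requires a majority of the votes cast (1,647 − 183 abstaining = 1,464); a majority of 1464 is 733, so 733 needed; 733 in favor. Satisfied.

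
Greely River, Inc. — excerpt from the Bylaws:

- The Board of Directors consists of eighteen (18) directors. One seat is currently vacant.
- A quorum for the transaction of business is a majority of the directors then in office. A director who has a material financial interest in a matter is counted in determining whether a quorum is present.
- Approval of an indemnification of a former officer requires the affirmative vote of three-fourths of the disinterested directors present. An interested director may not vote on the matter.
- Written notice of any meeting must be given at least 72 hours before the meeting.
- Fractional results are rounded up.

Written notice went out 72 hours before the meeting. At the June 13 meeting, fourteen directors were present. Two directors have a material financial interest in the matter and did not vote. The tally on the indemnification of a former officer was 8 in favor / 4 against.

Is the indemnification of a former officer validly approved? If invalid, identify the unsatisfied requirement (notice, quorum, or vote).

Invalid — vote requirement not satisfied.

Notice: 72 hours given; 72 required (72 ≥ 72). Satisfied.
Quorum: 14 present (interested directors count toward quorum); quorum is 9. Satisfied.
Vote: the indemnification of a former officer requires three-fourths of the disinterested directors present (14 − 2 = 12). 3/4 of 12 = 9, so 9 affirmative votes are needed; 8 voted in favor. Not satisfied.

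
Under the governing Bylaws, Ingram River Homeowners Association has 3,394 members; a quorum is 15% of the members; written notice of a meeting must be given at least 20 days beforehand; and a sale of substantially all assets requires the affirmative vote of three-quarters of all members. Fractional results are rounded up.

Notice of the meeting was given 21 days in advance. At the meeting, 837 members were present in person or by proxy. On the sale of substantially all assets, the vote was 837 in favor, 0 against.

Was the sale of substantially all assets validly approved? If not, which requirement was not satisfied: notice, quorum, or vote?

Notice: 21 days given; 20 required. Satisfied.
Quorum: 15% of 3,394 = 509.10, rounded up to 510; 837 present. Satisfied.
Vote: requires three-fourths of all members (3,394); 3/4 of 3394 = 2545.50, rounded up to 2546, so 2,546 needed; 837 in favor. Not satisfied.

Invalid — vote requirement not satisfied.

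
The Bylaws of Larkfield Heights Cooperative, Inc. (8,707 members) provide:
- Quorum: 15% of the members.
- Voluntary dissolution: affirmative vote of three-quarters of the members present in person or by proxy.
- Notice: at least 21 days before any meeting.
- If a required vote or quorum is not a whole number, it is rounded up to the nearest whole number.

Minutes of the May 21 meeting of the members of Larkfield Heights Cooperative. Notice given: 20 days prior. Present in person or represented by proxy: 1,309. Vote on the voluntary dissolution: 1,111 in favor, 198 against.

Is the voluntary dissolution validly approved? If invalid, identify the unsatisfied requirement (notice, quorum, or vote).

Invalid — notice requirement not satisfied.

Notice: 20 days given; 21 required. Not satisfied.
Quorum: 15% of 8,707 = 1,306.05, rounded up to 1,307; 1,309 present. Satisfied.
Vote: requires three-fourths of those present (1,309); 3/4 of 1309 = 981.75, rounded up to 982, so 982 needed; 1,111 in favor. Satisfied.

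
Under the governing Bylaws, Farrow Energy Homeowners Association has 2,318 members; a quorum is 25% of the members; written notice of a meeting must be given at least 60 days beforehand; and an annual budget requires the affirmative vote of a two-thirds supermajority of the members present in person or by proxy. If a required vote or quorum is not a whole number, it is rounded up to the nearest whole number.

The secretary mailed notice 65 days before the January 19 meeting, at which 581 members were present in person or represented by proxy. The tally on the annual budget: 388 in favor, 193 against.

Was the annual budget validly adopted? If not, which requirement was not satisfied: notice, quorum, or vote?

Notice: 65 days given; 60 required. Satisfied.
Quorum: 25% of 2,318 = 579.50, rounded up to 580; 581 present. Satisfied.
Vote: requires two-thirds of those present (581); 2/3 of 581 = 387.33, rounded up to 388, so 388 needed; 388 in favor. Satisfied.

Valid — all requirements satisfied.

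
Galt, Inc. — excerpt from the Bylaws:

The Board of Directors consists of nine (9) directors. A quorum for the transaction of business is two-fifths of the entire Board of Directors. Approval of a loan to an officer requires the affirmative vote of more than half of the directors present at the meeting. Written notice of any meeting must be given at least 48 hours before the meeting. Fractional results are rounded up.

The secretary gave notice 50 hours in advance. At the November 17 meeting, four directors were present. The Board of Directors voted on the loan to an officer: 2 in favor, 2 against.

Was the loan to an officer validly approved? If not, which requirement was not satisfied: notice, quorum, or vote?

Invalid — vote requirement not satisfied.

Notice: 50 hours given; 48 required (50 ≥ 48). Satisfied.
Quorum: 4 present; quorum is 4. Satisfied.
Vote: the loan to an officer requires a majority of the directors present (4). A majority of 4 is 3, so 3 affirmative votes are needed; 2 voted in favor. Not satisfied.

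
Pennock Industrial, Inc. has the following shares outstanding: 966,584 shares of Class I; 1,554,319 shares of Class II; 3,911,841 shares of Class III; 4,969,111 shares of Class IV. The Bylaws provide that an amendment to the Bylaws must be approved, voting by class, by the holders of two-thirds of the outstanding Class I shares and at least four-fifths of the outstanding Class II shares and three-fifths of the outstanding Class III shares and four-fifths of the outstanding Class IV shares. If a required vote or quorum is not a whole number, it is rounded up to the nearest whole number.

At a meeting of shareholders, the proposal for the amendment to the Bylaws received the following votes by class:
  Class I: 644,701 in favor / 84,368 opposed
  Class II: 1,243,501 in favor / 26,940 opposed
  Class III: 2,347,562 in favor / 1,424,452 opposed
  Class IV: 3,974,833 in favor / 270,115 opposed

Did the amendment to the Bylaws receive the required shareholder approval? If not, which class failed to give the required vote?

Not approved — the Class IV shares did not give the required vote.

Class I: 2/3 of 966584 = 644389.33, rounded up to 644390; 644,390 required, 644,701 in favor — approved.
Class II: 4/5 of 1554319 = 1243455.20, rounded up to 1243456; 1,243,456 required, 1,243,501 in favor — approved.
Class III: 3/5 of 3911841 = 2347104.60, rounded up to 2347105; 2,347,105 required, 2,347,562 in favor — approved.
Class IV: 4/5 of 4969111 = 3975288.80, rounded up to 3975289; 3,975,289 required, 3,974,833 in favor — not approved.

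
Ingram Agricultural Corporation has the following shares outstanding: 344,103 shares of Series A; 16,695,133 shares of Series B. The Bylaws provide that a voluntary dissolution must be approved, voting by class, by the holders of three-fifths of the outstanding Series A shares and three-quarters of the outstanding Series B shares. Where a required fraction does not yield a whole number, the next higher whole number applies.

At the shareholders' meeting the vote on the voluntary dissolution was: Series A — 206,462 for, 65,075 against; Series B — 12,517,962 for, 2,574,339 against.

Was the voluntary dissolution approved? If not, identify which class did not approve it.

Series A: 3/5 of 344103 = 206461.80, rounded up to 206462; 206,462 required, 206,462 in favor — approved.
Series B: 3/4 of 16695133 = 12521349.75, rounded up to 12521350; 12,521,350 required, 12,517,962 in favor — not approved.

Not approved — the Series B shares did not give the required vote.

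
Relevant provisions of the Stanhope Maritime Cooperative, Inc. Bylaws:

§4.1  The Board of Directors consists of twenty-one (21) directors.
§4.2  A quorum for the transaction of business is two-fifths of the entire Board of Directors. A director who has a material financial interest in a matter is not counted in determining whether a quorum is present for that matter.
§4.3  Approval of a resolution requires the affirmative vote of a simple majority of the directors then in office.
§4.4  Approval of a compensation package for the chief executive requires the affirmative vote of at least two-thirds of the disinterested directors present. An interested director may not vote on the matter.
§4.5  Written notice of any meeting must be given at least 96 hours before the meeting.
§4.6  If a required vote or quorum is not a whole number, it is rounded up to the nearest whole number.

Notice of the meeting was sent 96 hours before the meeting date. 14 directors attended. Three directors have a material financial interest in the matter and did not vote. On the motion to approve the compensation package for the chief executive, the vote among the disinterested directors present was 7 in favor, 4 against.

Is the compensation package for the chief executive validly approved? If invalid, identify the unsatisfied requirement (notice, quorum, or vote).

Notice: 96 hours given; 96 required (96 ≥ 96). Satisfied.
Quorum: 14 present, but the 3 interested directors do not count, leaving 11. Quorum is 9. Satisfied.
Vote: the compensation package for the chief executive requires two-thirds of the disinterested directors present (14 − 3 = 11). 2/3 of 11 = 7.33, rounded up to 8, so 8 affirmative votes are needed; 7 voted in favor. Not satisfied.

Invalid — vote requirement not satisfied.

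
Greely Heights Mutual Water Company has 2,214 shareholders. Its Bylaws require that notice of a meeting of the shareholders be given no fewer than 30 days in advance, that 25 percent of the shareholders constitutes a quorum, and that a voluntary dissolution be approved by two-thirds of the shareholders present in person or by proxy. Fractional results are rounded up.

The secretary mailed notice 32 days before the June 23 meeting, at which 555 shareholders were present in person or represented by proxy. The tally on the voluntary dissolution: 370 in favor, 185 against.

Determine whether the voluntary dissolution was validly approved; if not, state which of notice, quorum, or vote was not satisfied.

Valid — all requirements satisfied.

Notice: 32 days given; 30 required. Satisfied.
Quorum: 25% of 2,214 = 553.50, rounded up to 554; 555 present. Satisfied.
Vote: requires two-thirds of those present (555); 2/3 of 555 = 370, so 370 needed; 370 in favor. Satisfied.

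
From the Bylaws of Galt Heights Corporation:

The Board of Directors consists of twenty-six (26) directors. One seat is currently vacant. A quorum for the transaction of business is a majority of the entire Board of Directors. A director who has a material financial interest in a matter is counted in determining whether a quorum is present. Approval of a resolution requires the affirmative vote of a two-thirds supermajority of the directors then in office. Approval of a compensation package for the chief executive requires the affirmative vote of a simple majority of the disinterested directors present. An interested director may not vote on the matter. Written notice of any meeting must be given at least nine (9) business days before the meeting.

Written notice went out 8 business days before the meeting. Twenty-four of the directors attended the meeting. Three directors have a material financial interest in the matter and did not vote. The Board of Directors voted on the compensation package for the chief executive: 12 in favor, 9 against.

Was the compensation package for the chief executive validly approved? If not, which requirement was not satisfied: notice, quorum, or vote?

Invalid — notice requirement not satisfied.

Notice: 8 business days given; 9 required (8 < 9). Not satisfied.
Quorum: 24 present (interested directors count toward quorum); quorum is 14. Satisfied.
Vote: the compensation package for the chief executive requires a majority of the disinterested directors present (24 − 3 = 21). A majority of 21 is 11, so 11 affirmative votes are needed; 12 voted in favor. Satisfied.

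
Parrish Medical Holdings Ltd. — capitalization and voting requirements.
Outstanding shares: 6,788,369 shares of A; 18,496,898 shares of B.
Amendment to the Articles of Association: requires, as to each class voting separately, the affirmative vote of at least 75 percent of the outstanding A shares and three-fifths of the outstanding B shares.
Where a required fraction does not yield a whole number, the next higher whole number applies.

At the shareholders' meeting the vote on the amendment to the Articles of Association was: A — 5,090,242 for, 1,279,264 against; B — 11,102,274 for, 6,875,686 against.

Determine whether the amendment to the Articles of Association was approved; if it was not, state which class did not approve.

Not approved — the A shares did not give the required vote.

A: 3/4 of 6788369 = 5091276.75, rounded up to 5091277; 5,091,277 required, 5,090,242 in favor — not approved.
B: 3/5 of 18496898 = 11098138.80, rounded up to 11098139; 11,098,139 required, 11,102,274 in favor — approved.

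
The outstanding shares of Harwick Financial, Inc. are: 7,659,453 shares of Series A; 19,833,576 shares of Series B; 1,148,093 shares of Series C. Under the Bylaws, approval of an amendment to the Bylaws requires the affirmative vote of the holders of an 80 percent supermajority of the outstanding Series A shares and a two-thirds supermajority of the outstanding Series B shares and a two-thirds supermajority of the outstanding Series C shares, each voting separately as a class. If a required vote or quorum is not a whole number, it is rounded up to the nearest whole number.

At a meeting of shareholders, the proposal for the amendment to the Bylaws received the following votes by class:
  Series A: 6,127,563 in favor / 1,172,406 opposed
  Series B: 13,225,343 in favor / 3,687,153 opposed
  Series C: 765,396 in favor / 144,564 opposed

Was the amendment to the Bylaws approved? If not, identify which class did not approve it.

Approved — every class gave the required vote.

Series A: 4/5 of 7659453 = 6127562.40, rounded up to 6127563; 6,127,563 required, 6,127,563 in favor — approved.
Series B: 2/3 of 19833576 = 13222384; 13,222,384 required, 13,225,343 in favor — approved.
Series C: 2/3 of 1148093 = 765395.33, rounded up to 765396; 765,396 required, 765,396 in favor — approved.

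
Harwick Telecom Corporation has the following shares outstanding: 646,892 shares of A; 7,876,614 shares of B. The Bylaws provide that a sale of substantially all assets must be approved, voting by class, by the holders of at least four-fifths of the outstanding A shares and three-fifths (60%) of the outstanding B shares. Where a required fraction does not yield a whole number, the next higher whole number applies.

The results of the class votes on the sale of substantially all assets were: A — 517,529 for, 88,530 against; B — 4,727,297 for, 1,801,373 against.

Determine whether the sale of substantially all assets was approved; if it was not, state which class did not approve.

Approved — every class gave the required vote.

A: 4/5 of 646892 = 517513.60, rounded up to 517514; 517,514 required, 517,529 in favor — approved.
B: 3/5 of 7876614 = 4725968.40, rounded up to 4725969; 4,725,969 required, 4,727,297 in favor — approved.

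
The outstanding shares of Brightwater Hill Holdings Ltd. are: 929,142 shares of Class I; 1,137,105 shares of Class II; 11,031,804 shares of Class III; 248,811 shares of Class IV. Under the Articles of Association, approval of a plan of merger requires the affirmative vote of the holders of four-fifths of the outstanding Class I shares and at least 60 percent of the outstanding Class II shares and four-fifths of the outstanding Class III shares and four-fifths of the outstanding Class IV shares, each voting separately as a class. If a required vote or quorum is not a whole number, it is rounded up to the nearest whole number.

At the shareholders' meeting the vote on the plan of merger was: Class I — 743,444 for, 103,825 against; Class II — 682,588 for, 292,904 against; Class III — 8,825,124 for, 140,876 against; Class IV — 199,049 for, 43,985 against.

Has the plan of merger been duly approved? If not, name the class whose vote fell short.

Class I: 4/5 of 929142 = 743313.60, rounded up to 743314; 743,314 required, 743,444 in favor — approved.
Class II: 3/5 of 1137105 = 682263; 682,263 required, 682,588 in favor — approved.
Class III: 4/5 of 11031804 = 8825443.20, rounded up to 8825444; 8,825,444 required, 8,825,124 in favor — not approved.
Class IV: 4/5 of 248811 = 199048.80, rounded up to 199049; 199,049 required, 199,049 in favor — approved.

Not approved — the Class III shares did not give the required vote.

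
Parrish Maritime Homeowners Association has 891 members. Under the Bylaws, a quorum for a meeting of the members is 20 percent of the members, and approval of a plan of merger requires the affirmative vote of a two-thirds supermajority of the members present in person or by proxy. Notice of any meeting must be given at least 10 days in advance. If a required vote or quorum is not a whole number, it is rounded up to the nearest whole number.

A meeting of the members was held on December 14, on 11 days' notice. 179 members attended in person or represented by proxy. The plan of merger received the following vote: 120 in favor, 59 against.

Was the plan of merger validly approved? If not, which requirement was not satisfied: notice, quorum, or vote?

Notice: 11 days given; 10 required. Satisfied.
Quorum: 20% of 891 = 178.20, rounded up to 179; 179 present. Satisfied.
Vote: requires two-thirds of those present (179); 2/3 of 179 = 119.33, rounded up to 120, so 120 needed; 120 in favor. Satisfied.

Valid — all requirements satisfied.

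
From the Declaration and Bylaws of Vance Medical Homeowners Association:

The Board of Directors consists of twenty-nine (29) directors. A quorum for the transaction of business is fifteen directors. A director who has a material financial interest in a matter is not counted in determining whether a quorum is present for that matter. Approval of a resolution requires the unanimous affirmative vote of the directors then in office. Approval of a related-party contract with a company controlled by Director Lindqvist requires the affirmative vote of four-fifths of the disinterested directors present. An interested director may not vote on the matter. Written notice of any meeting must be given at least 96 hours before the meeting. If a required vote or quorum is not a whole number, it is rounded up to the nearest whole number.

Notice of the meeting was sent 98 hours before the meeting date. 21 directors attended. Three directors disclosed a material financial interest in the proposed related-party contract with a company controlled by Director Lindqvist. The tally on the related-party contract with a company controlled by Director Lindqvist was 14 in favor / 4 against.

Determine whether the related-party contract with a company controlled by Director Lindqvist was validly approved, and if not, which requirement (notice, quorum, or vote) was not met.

Notice: 98 hours given; 96 required (98 ≥ 96). Satisfied.
Quorum: 21 present, but the 3 interested directors do not count, leaving 18. Quorum is 15. Satisfied.
Vote: the related-party contract with a company controlled by Director Lindqvist requires four-fifths of the disinterested directors present (21 − 3 = 18). 4/5 of 18 = 14.40, rounded up to 15, so 15 affirmative votes are needed; 14 voted in favor. Not satisfied.

Invalid — vote requirement not satisfied.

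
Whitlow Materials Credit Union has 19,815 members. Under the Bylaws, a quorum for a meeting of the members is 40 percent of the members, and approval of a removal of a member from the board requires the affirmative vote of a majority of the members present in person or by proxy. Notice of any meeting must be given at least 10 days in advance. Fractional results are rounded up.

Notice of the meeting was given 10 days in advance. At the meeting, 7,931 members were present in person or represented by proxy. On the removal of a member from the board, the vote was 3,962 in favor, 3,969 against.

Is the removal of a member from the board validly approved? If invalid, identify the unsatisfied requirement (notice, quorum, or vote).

Notice: 10 days given; 10 required. Satisfied.
Quorum: 40% of 19,815 = 7,926; 7,931 present. Satisfied.
Vote: requires a majority of those present (7,931); a majority of 7931 is 3966, so 3,966 needed; 3,962 in favor. Not satisfied.

Invalid — vote requirement not satisfied.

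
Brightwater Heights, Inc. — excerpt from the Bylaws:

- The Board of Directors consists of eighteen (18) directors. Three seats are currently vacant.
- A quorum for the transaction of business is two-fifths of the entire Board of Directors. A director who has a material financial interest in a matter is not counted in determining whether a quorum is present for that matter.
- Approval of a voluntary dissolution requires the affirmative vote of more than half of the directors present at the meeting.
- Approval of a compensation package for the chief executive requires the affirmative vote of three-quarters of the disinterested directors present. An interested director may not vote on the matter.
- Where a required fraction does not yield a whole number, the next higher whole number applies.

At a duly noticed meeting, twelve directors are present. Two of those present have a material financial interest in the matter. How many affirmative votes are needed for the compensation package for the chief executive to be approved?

The compensation package for the chief executive requires three-fourths of the disinterested directors present (12 − 2 = 10).
3/4 of 10 = 7.50, rounded up to 8.

8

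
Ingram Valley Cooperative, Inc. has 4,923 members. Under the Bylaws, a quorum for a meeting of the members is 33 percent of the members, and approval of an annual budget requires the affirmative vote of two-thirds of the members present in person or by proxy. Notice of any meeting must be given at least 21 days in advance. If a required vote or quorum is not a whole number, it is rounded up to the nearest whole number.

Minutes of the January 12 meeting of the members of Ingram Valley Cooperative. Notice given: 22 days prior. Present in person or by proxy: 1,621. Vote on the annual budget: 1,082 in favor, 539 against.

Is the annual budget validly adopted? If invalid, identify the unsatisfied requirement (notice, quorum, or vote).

Notice: 22 days given; 21 required. Satisfied.
Quorum: 33% of 4,923 = 1,624.59, rounded up to 1,625; 1,621 present. Not satisfied.
Vote: requires two-thirds of those present (1,621); 2/3 of 1621 = 1080.67, rounded up to 1081, so 1,081 needed; 1,082 in favor. Satisfied.

Invalid — quorum requirement not satisfied.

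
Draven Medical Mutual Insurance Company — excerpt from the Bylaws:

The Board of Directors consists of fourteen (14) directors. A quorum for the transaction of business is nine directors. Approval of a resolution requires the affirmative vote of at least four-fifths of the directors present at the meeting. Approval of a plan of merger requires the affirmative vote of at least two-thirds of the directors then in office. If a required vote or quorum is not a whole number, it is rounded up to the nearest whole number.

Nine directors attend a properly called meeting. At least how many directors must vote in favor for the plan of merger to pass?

10

The plan of merger requires two-thirds of the directors then in office (14).
2/3 of 14 = 9.33, rounded up to 10.
(Only 9 can vote, so the plan of merger cannot pass at this meeting, but the required vote is still 10.)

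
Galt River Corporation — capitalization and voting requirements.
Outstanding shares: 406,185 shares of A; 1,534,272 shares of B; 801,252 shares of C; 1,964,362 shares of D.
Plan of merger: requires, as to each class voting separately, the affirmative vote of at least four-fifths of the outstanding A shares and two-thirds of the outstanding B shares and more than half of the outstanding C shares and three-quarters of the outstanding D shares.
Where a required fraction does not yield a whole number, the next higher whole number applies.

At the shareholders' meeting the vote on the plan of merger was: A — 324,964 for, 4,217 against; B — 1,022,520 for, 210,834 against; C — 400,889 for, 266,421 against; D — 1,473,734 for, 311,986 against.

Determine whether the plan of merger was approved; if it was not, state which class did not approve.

A: 4/5 of 406185 = 324948; 324,948 required, 324,964 in favor — approved.
B: 2/3 of 1534272 = 1022848; 1,022,848 required, 1,022,520 in favor — not approved.
C: a majority of 801252 is 400627; 400,627 required, 400,889 in favor — approved.
D: 3/4 of 1964362 = 1473271.50, rounded up to 1473272; 1,473,272 required, 1,473,734 in favor — approved.

Not approved — the B shares did not give the required vote.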